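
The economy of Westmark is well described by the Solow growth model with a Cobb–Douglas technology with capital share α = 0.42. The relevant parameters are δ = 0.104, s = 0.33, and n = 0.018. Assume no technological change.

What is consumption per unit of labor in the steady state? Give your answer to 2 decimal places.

c* ≈ 1.38

Steady state requires s·f(k) = (n + δ)·k, i.e. s·k^α = (n + δ)·k.
Rearranging, k^(1−α) = s / (n + δ).
k^0.58 = 0.33 / (0.018 + 0.104) = 0.33 / 0.122 = 2.7049
k* = 2.7049^(1/0.58) ≈ 5.5602
y* = (k*)^α = 5.5602^0.42 ≈ 2.0556
c* = (1 − s)·y* = (1 − 0.33) × 2.0556 ≈ 1.3773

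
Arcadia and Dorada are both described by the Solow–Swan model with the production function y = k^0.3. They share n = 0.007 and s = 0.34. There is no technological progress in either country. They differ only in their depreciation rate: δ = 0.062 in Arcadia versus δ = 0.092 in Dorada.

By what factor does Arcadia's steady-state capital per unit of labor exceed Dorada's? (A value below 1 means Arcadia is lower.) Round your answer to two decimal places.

Steady-state k* = [s/(n + δ)]^(1/(1−α)), so the ratio is [ (s_A/(n + δ)_A) / (s_D/(n + δ)_D) ]^1.4286.
s_A/(n + δ)_A = 0.34/0.069 = 4.9275; s_D/(n + δ)_D = 0.34/0.099 = 3.4343.
Ratio = (4.9275/3.4343)^1.4286 = 1.4348^1.4286 ≈ 1.6749

ratio ≈ 1.67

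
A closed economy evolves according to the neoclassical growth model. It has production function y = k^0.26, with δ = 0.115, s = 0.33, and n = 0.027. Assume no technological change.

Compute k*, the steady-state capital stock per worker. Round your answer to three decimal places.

k* ≈ 3.125

Steady state requires s·f(k) = (n + δ)·k, i.e. s·k^α = (n + δ)·k.
Rearranging, k^(1−α) = s / (n + δ).
k^0.74 = 0.33 / (0.027 + 0.115) = 0.33 / 0.142 = 2.3239
k* = 2.3239^(1/0.74) ≈ 3.1253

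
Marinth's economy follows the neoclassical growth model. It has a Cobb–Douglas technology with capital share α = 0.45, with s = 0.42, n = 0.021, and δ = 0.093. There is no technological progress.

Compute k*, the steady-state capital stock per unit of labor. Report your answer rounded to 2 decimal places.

k* ≈ 10.71

At the steady state, Δk = 0, so s·k^α = (n + δ)·k.
Rearranging, k^(1−α) = s / (n + δ).
k^0.55 = 0.42 / (0.021 + 0.093) = 0.42 / 0.114 = 3.6842
k* = 3.6842^(1/0.55) ≈ 10.7082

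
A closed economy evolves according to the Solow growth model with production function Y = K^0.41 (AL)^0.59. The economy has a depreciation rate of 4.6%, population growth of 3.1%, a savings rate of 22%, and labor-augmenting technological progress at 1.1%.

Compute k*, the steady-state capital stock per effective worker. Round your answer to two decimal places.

Steady state requires s·f(k) = (n + g + δ)·k, i.e. s·k^α = (n + g + δ)·k.
Rearranging, k^(1−α) = s / (n + g + δ).
k^0.59 = 0.22 / (0.031 + 0.011 + 0.046) = 0.22 / 0.088 = 2.5000
k* = 2.5000^(1/0.59) ≈ 4.7258

k* ≈ 4.73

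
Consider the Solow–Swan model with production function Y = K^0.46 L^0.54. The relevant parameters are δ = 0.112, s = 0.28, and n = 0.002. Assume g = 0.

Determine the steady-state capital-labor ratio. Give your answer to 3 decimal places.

k* = 5.281

In steady state, investment equals break-even investment: s·k^α = (n + δ)·k.
Rearranging, k^(1−α) = s / (n + δ).
k^0.54 = 0.28 / (0.002 + 0.112) = 0.28 / 0.114 = 2.4561
k* = 2.4561^(1/0.54) ≈ 5.2805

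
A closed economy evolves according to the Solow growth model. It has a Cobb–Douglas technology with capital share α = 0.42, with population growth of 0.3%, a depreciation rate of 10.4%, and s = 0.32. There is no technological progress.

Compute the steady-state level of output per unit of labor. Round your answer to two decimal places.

At the steady state, Δk = 0, so s·k^α = (n + δ)·k.
Rearranging, k^(1−α) = s / (n + δ).
k^0.58 = 0.32 / (0.003 + 0.104) = 0.32 / 0.107 = 2.9907
k* = 2.9907^(1/0.58) ≈ 6.6115
y* = (k*)^α = 6.6115^0.42 ≈ 2.2107

y* ≈ 2.21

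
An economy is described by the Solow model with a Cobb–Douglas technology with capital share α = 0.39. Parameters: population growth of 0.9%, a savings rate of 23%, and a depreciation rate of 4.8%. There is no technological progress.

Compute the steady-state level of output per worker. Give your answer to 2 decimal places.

y* = 2.44

At the steady state, Δk = 0, so s·k^α = (n + δ)·k.
Dividing both sides by k: k^(1−α) = s / (n + δ).
k^0.61 = 0.23 / (0.009 + 0.048) = 0.23 / 0.057 = 4.0351
k* = 4.0351^(1/0.61) ≈ 9.8447
y* = (k*)^α = 9.8447^0.39 ≈ 2.4398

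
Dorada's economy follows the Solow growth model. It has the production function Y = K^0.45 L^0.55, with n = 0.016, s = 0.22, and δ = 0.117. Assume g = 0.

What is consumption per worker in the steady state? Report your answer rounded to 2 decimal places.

Steady state requires s·f(k) = (n + δ)·k, i.e. s·k^α = (n + δ)·k.
Dividing both sides by k: k^(1−α) = s / (n + δ).
k^0.55 = 0.22 / (0.016 + 0.117) = 0.22 / 0.133 = 1.6541
k* = 1.6541^(1/0.55) ≈ 2.4968
y* = (k*)^α = 2.4968^0.45 ≈ 1.5095
c* = (1 − s)·y* = (1 − 0.22) × 1.5095 ≈ 1.1774

c* ≈ 1.18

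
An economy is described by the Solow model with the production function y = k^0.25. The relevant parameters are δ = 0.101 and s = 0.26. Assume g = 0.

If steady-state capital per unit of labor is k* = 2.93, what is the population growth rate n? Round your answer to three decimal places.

In steady state, investment equals break-even investment: s·k^α = (n + δ)·k.
So s / (n + δ) = (k*)^(1−α) = 2.93^0.75 = 2.2395.
Therefore n + δ = s / 2.2395 = 0.26 / 2.2395 = 0.1161, so n = 0.1161 − 0.101 = 0.0151.

n ≈ 0.015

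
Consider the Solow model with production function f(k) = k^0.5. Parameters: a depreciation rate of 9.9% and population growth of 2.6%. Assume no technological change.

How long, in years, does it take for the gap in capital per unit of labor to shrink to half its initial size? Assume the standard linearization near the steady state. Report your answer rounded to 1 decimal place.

Near the steady state the convergence rate is λ = (1 − α)(n + δ).
λ = (1 − 0.5) × 0.125 = 0.5 × 0.125 = 0.0625
Half-life = ln 2 / λ = 0.6931 / 0.0625 ≈ 11.09 years

about 11.1 years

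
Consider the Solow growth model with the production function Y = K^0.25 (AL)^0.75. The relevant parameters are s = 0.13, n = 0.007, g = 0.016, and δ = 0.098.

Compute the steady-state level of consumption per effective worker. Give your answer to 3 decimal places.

At the steady state, Δk = 0, so s·k^α = (n + g + δ)·k.
Dividing both sides by k: k^(1−α) = s / (n + g + δ).
k^0.75 = 0.13 / (0.007 + 0.016 + 0.098) = 0.13 / 0.121 = 1.0744
k* = 1.0744^(1/0.75) ≈ 1.1004
y* = (k*)^α = 1.1004^0.25 ≈ 1.0242
c* = (1 − s)·y* = (1 − 0.13) × 1.0242 ≈ 0.8911

c* = 0.891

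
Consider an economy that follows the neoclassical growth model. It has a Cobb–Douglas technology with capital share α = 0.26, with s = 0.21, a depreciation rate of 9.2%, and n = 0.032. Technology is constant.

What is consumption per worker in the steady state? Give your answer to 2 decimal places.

At the steady state, Δk = 0, so s·k^α = (n + δ)·k.
Rearranging, k^(1−α) = s / (n + δ).
k^0.74 = 0.21 / (0.032 + 0.092) = 0.21 / 0.124 = 1.6935
k* = 1.6935^(1/0.74) ≈ 2.0378
y* = (k*)^α = 2.0378^0.26 ≈ 1.2033
c* = (1 − s)·y* = (1 − 0.21) × 1.2033 ≈ 0.9506

c* = 0.95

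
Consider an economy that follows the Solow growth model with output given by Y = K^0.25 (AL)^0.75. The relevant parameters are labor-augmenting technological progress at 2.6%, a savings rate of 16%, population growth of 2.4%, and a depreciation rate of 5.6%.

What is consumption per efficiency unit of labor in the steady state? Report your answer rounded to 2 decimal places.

At the steady state, Δk = 0, so s·k^α = (n + g + δ)·k.
Rearranging, k^(1−α) = s / (n + g + δ).
k^0.75 = 0.16 / (0.024 + 0.026 + 0.056) = 0.16 / 0.106 = 1.5094
k* = 1.5094^(1/0.75) ≈ 1.7314
y* = (k*)^α = 1.7314^0.25 ≈ 1.1471
c* = (1 − s)·y* = (1 − 0.16) × 1.1471 ≈ 0.9636

c* = 0.96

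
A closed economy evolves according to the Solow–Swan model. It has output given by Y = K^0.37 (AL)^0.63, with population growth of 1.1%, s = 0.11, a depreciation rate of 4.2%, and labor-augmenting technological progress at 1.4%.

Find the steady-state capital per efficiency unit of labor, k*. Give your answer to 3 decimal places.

In steady state, investment equals break-even investment: s·k^α = (n + g + δ)·k.
Rearranging, k^(1−α) = s / (n + g + δ).
k^0.63 = 0.11 / (0.011 + 0.014 + 0.042) = 0.11 / 0.067 = 1.6418
k* = 1.6418^(1/0.63) ≈ 2.1967

k* = 2.197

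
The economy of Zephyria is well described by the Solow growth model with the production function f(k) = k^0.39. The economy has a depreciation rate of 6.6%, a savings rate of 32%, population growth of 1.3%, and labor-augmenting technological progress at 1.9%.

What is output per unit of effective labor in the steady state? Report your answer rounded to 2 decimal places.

y* = 2.13

Steady state requires s·f(k) = (n + g + δ)·k, i.e. s·k^α = (n + g + δ)·k.
Dividing both sides by k: k^(1−α) = s / (n + g + δ).
k^0.61 = 0.32 / (0.013 + 0.019 + 0.066) = 0.32 / 0.098 = 3.2653
k* = 3.2653^(1/0.61) ≈ 6.9582
y* = (k*)^α = 6.9582^0.39 ≈ 2.1310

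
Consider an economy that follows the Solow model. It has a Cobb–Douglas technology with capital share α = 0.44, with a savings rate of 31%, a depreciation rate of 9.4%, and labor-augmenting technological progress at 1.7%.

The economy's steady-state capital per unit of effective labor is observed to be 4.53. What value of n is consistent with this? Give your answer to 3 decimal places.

n ≈ 0.022

In steady state, investment equals break-even investment: s·k^α = (n + g + δ)·k.
So s / (n + g + δ) = (k*)^(1−α) = 4.53^0.56 = 2.3303.
Therefore n + g + δ = s / 2.3303 = 0.31 / 2.3303 = 0.1330, so n = 0.1330 − 0.111 = 0.0220.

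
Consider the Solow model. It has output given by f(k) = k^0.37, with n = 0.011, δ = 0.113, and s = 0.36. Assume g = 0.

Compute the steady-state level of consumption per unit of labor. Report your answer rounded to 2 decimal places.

In steady state, investment equals break-even investment: s·k^α = (n + δ)·k.
Rearranging, k^(1−α) = s / (n + δ).
k^0.63 = 0.36 / (0.011 + 0.113) = 0.36 / 0.124 = 2.9032
k* = 2.9032^(1/0.63) ≈ 5.4291
y* = (k*)^α = 5.4291^0.37 ≈ 1.8700
c* = (1 − s)·y* = (1 − 0.36) × 1.8700 ≈ 1.1968

c* = 1.20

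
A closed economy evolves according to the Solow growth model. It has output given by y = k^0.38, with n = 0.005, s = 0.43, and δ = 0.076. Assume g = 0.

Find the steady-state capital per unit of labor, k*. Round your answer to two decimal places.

k* ≈ 14.77

In steady state, investment equals break-even investment: s·k^α = (n + δ)·k.
Dividing both sides by k: k^(1−α) = s / (n + δ).
k^0.62 = 0.43 / (0.005 + 0.076) = 0.43 / 0.081 = 5.3086
k* = 5.3086^(1/0.62) ≈ 14.7680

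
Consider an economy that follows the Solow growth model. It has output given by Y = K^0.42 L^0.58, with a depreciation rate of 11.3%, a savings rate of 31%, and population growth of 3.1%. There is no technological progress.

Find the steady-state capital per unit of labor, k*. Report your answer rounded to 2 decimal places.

In steady state, investment equals break-even investment: s·k^α = (n + δ)·k.
Dividing both sides by k: k^(1−α) = s / (n + δ).
k^0.58 = 0.31 / (0.031 + 0.113) = 0.31 / 0.144 = 2.1528
k* = 2.1528^(1/0.58) ≈ 3.7510

k* = 3.75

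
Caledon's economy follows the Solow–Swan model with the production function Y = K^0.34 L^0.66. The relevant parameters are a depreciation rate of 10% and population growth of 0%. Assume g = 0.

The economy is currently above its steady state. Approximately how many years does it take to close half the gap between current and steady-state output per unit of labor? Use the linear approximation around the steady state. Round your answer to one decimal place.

Near the steady state the convergence rate is λ = (1 − α)(n + δ).
λ = (1 − 0.34) × 0.100 = 0.66 × 0.100 = 0.0660
Half-life = ln 2 / λ = 0.6931 / 0.0660 ≈ 10.50 years

about 10.5 years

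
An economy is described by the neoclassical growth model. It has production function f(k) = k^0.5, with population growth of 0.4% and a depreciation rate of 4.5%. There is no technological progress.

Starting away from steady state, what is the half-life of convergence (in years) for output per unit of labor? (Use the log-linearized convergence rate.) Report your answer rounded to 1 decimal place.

about 28.3 years

Near the steady state the convergence rate is λ = (1 − α)(n + δ).
λ = (1 − 0.5) × 0.049 = 0.5 × 0.049 = 0.0245
Half-life = ln 2 / λ = 0.6931 / 0.0245 ≈ 28.29 years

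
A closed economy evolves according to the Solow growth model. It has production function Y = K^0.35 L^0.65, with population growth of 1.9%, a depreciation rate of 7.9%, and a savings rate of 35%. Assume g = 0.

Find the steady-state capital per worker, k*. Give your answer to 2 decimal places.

In steady state, investment equals break-even investment: s·k^α = (n + δ)·k.
Rearranging, k^(1−α) = s / (n + δ).
k^0.65 = 0.35 / (0.019 + 0.079) = 0.35 / 0.098 = 3.5714
k* = 3.5714^(1/0.65) ≈ 7.0880

k* ≈ 7.09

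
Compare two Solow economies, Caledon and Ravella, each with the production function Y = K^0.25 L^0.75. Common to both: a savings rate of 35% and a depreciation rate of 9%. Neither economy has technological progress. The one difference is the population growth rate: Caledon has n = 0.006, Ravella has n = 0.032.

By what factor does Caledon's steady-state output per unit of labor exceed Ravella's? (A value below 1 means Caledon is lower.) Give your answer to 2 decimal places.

y*_C / y*_R ≈ 1.08

Steady-state y* = [s/(n + δ)]^(α/(1−α)), so the ratio is [ (s_C/(n + δ)_C) / (s_R/(n + δ)_R) ]^0.3333.
s_C/(n + δ)_C = 0.35/0.096 = 3.6458; s_R/(n + δ)_R = 0.35/0.122 = 2.8689.
Ratio = (3.6458/2.8689)^0.3333 = 1.2708^0.3333 ≈ 1.0832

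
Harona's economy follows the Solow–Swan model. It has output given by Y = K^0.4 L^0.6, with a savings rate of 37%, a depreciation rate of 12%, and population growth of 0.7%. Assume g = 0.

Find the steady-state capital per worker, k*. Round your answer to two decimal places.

At the steady state, Δk = 0, so s·k^α = (n + δ)·k.
Rearranging, k^(1−α) = s / (n + δ).
k^0.6 = 0.37 / (0.007 + 0.120) = 0.37 / 0.127 = 2.9134
k* = 2.9134^(1/0.6) ≈ 5.9429

k* ≈ 5.94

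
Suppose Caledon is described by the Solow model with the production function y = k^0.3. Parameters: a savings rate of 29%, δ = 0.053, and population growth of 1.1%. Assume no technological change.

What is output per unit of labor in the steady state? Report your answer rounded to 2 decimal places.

In steady state, investment equals break-even investment: s·k^α = (n + δ)·k.
Rearranging, k^(1−α) = s / (n + δ).
k^0.7 = 0.29 / (0.011 + 0.053) = 0.29 / 0.064 = 4.5313
k* = 4.5313^(1/0.7) ≈ 8.6589
y* = (k*)^α = 8.6589^0.3 ≈ 1.9109

y* ≈ 1.91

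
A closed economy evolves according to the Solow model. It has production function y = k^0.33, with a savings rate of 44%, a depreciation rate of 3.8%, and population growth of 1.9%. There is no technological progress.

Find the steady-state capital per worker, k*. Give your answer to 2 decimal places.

In steady state, investment equals break-even investment: s·k^α = (n + δ)·k.
Rearranging, k^(1−α) = s / (n + δ).
k^0.67 = 0.44 / (0.019 + 0.038) = 0.44 / 0.057 = 7.7193
k* = 7.7193^(1/0.67) ≈ 21.1224

k* ≈ 21.12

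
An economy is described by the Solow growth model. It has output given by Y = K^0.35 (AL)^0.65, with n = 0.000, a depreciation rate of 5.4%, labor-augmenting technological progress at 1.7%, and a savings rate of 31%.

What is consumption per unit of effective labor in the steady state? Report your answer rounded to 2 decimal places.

Steady state requires s·f(k) = (n + g + δ)·k, i.e. s·k^α = (n + g + δ)·k.
Rearranging, k^(1−α) = s / (n + g + δ).
k^0.65 = 0.31 / (0.000 + 0.017 + 0.054) = 0.31 / 0.071 = 4.3662
k* = 4.3662^(1/0.65) ≈ 9.6555
y* = (k*)^α = 9.6555^0.35 ≈ 2.2114
c* = (1 − s)·y* = (1 − 0.31) × 2.2114 ≈ 1.5259

c* = 1.53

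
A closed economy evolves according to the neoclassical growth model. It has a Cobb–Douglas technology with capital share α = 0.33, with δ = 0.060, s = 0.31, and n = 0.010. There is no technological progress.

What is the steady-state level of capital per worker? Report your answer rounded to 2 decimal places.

In steady state, investment equals break-even investment: s·k^α = (n + δ)·k.
Rearranging, k^(1−α) = s / (n + δ).
k^0.67 = 0.31 / (0.010 + 0.060) = 0.31 / 0.070 = 4.4286
k* = 4.4286^(1/0.67) ≈ 9.2167

k* ≈ 9.22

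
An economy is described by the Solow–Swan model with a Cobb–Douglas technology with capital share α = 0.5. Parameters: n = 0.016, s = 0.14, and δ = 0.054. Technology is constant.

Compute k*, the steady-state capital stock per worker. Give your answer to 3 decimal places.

At the steady state, Δk = 0, so s·k^α = (n + δ)·k.
Dividing both sides by k: k^(1−α) = s / (n + δ).
k^0.5 = 0.14 / (0.016 + 0.054) = 0.14 / 0.070 = 2.0000
k* = 2.0000^(1/0.5) ≈ 4.0000

k* = 4.000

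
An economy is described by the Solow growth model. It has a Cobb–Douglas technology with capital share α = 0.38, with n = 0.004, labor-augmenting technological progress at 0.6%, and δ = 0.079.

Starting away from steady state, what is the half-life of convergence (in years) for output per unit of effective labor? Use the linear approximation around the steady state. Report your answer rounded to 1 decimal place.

about 12.6 years

Near the steady state the convergence rate is λ = (1 − α)(n + g + δ).
λ = (1 − 0.38) × 0.089 = 0.62 × 0.089 = 0.05518
Half-life = ln 2 / λ = 0.6931 / 0.05518 ≈ 12.56 years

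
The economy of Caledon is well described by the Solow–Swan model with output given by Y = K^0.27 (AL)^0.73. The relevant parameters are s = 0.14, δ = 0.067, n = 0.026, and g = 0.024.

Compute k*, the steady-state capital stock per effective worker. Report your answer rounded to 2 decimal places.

k* = 1.28

At the steady state, Δk = 0, so s·k^α = (n + g + δ)·k.
Rearranging, k^(1−α) = s / (n + g + δ).
k^0.73 = 0.14 / (0.026 + 0.024 + 0.067) = 0.14 / 0.117 = 1.1966
k* = 1.1966^(1/0.73) ≈ 1.2787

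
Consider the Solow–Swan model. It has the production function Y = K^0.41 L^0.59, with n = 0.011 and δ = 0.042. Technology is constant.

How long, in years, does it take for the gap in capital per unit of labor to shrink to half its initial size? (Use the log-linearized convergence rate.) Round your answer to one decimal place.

Near the steady state the convergence rate is λ = (1 − α)(n + δ).
λ = (1 − 0.41) × 0.053 = 0.59 × 0.053 = 0.03127
Half-life = ln 2 / λ = 0.6931 / 0.03127 ≈ 22.17 years

about 22.2 years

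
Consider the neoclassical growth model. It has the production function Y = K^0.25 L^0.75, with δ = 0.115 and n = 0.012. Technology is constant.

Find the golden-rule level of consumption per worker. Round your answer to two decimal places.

At the golden rule, f'(k) = n + δ, so α·k^(α−1) = n + δ and k_gold = (α/(n + δ))^(1/(1−α)).
k_gold = (0.25/0.127)^(1/0.75) = 1.9685^1.3333 ≈ 2.4670
c_gold = f(k_gold) − (n + δ)·k_gold = 1.2533 − 0.127×2.4670 ≈ 0.9400

c_gold ≈ 0.94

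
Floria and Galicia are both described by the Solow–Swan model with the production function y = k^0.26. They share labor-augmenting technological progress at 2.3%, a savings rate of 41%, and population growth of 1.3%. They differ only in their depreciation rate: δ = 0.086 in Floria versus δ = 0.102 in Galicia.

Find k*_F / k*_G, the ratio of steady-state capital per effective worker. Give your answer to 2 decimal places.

k*_F / k*_G ≈ 1.18

Steady-state k* = [s/(n + g + δ)]^(1/(1−α)), so the ratio is [ (s_F/(n + g + δ)_F) / (s_G/(n + g + δ)_G) ]^1.3514.
s_F/(n + g + δ)_F = 0.41/0.122 = 3.3607; s_G/(n + g + δ)_G = 0.41/0.138 = 2.9710.
Ratio = (3.3607/2.9710)^1.3514 = 1.1312^1.3514 ≈ 1.1813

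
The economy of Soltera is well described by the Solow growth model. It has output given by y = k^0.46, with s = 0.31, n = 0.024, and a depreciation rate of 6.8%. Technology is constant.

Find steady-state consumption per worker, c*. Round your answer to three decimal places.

At the steady state, Δk = 0, so s·k^α = (n + δ)·k.
Rearranging, k^(1−α) = s / (n + δ).
k^0.54 = 0.31 / (0.024 + 0.068) = 0.31 / 0.092 = 3.3696
k* = 3.3696^(1/0.54) ≈ 9.4841
y* = (k*)^α = 9.4841^0.46 ≈ 2.8146
c* = (1 − s)·y* = (1 − 0.31) × 2.8146 ≈ 1.9421

c* ≈ 1.942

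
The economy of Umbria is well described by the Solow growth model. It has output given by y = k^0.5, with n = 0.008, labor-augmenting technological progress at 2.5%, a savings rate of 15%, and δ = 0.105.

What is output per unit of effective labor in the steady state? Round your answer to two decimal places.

y* = 1.09

At the steady state, Δk = 0, so s·k^α = (n + g + δ)·k.
Dividing both sides by k: k^(1−α) = s / (n + g + δ).
k^0.5 = 0.15 / (0.008 + 0.025 + 0.105) = 0.15 / 0.138 = 1.0870
k* = 1.0870^(1/0.5) ≈ 1.1816
y* = (k*)^α = 1.1816^0.5 ≈ 1.0870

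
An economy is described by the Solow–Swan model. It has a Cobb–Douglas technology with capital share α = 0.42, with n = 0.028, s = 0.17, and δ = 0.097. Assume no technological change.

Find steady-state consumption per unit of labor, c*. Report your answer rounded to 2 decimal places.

c* = 1.04

Steady state requires s·f(k) = (n + δ)·k, i.e. s·k^α = (n + δ)·k.
Dividing both sides by k: k^(1−α) = s / (n + δ).
k^0.58 = 0.17 / (0.028 + 0.097) = 0.17 / 0.125 = 1.3600
k* = 1.3600^(1/0.58) ≈ 1.6992
y* = (k*)^α = 1.6992^0.42 ≈ 1.2494
c* = (1 − s)·y* = (1 − 0.17) × 1.2494 ≈ 1.0370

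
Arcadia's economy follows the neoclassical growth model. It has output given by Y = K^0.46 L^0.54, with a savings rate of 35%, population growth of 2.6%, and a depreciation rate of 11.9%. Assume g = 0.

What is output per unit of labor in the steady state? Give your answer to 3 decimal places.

y* ≈ 2.118

In steady state, investment equals break-even investment: s·k^α = (n + δ)·k.
Rearranging, k^(1−α) = s / (n + δ).
k^0.54 = 0.35 / (0.026 + 0.119) = 0.35 / 0.145 = 2.4138
k* = 2.4138^(1/0.54) ≈ 5.1134
y* = (k*)^α = 5.1134^0.46 ≈ 2.1184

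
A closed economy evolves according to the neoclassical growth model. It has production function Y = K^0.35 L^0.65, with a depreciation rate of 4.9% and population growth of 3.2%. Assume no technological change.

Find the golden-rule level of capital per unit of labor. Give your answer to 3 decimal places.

The golden rule sets f'(k) = n + δ, i.e. α·k^(α−1) = n + δ.
So k^(1−α) = α / (n + δ) = 0.35 / 0.081 = 4.3210.
k_gold = 4.3210^(1/0.65) ≈ 9.5022

k_gold ≈ 9.502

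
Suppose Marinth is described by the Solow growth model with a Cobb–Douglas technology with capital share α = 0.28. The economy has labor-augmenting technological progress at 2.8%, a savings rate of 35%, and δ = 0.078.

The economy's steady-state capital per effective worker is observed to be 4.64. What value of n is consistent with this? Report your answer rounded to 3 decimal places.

At the steady state, Δk = 0, so s·k^α = (n + g + δ)·k.
So s / (n + g + δ) = (k*)^(1−α) = 4.64^0.72 = 3.0192.
Therefore n + g + δ = s / 3.0192 = 0.35 / 3.0192 = 0.1159, so n = 0.1159 − 0.106 = 0.0099.

n ≈ 0.010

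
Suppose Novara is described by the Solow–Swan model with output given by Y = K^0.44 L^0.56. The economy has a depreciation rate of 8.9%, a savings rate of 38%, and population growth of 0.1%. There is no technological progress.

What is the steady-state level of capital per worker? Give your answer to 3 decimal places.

Steady state requires s·f(k) = (n + δ)·k, i.e. s·k^α = (n + δ)·k.
Rearranging, k^(1−α) = s / (n + δ).
k^0.56 = 0.38 / (0.001 + 0.089) = 0.38 / 0.090 = 4.2222
k* = 4.2222^(1/0.56) ≈ 13.0928

k* = 13.093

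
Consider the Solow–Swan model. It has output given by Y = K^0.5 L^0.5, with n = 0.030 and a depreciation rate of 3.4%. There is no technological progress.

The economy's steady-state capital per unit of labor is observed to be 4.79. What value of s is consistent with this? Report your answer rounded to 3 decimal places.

Steady state requires s·f(k) = (n + δ)·k, i.e. s·k^α = (n + δ)·k.
So s / (n + δ) = (k*)^(1−α) = 4.79^0.5 = 2.1886.
Therefore s = 2.1886 × (n + δ) = 2.1886 × 0.064 = 0.1401.

s ≈ 0.140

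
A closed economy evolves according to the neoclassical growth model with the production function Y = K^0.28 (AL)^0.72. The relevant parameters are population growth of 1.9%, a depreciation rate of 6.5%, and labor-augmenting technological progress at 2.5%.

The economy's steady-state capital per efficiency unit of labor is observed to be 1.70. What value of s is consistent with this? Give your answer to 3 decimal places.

In steady state, investment equals break-even investment: s·k^α = (n + g + δ)·k.
So s / (n + g + δ) = (k*)^(1−α) = 1.70^0.72 = 1.4653.
Therefore s = 1.4653 × (n + g + δ) = 1.4653 × 0.109 = 0.1597.

s ≈ 0.160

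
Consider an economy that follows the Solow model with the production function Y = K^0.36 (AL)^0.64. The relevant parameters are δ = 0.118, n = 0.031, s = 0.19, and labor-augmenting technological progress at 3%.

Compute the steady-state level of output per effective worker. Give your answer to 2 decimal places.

y* = 1.03

Steady state requires s·f(k) = (n + g + δ)·k, i.e. s·k^α = (n + g + δ)·k.
Dividing both sides by k: k^(1−α) = s / (n + g + δ).
k^0.64 = 0.19 / (0.031 + 0.030 + 0.118) = 0.19 / 0.179 = 1.0615
k* = 1.0615^(1/0.64) ≈ 1.0977
y* = (k*)^α = 1.0977^0.36 ≈ 1.0341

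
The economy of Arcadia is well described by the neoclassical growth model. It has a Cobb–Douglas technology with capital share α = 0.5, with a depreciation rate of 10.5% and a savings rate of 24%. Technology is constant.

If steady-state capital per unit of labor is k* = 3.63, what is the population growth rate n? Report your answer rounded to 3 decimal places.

Steady state requires s·f(k) = (n + δ)·k, i.e. s·k^α = (n + δ)·k.
So s / (n + δ) = (k*)^(1−α) = 3.63^0.5 = 1.9053.
Therefore n + δ = s / 1.9053 = 0.24 / 1.9053 = 0.1260, so n = 0.1260 − 0.105 = 0.0210.

n ≈ 0.021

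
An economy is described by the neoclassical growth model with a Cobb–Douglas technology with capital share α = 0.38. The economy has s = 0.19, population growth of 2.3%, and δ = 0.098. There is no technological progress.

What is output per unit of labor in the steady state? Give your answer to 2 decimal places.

In steady state, investment equals break-even investment: s·k^α = (n + δ)·k.
Dividing both sides by k: k^(1−α) = s / (n + δ).
k^0.62 = 0.19 / (0.023 + 0.098) = 0.19 / 0.121 = 1.5702
k* = 1.5702^(1/0.62) ≈ 2.0704
y* = (k*)^α = 2.0704^0.38 ≈ 1.3186

y* = 1.32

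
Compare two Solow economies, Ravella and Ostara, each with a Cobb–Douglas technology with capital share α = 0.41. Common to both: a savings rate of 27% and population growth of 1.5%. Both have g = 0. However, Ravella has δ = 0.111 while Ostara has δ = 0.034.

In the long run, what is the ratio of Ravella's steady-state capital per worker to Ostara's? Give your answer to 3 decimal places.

ratio ≈ 0.202

Steady-state k* = [s/(n + δ)]^(1/(1−α)), so the ratio is [ (s_R/(n + δ)_R) / (s_O/(n + δ)_O) ]^1.6949.
s_R/(n + δ)_R = 0.27/0.126 = 2.1429; s_O/(n + δ)_O = 0.27/0.049 = 5.5102.
Ratio = (2.1429/5.5102)^1.6949 = 0.3889^1.6949 ≈ 0.2018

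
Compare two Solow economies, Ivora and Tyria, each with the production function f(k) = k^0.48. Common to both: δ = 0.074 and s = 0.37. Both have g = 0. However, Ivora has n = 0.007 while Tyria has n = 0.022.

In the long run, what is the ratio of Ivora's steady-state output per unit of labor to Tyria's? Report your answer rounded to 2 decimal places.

Steady-state y* = [s/(n + δ)]^(α/(1−α)), so the ratio is [ (s_I/(n + δ)_I) / (s_T/(n + δ)_T) ]^0.9231.
s_I/(n + δ)_I = 0.37/0.081 = 4.5679; s_T/(n + δ)_T = 0.37/0.096 = 3.8542.
Ratio = (4.5679/3.8542)^0.9231 = 1.1852^0.9231 ≈ 1.1698

y*_I / y*_T ≈ 1.17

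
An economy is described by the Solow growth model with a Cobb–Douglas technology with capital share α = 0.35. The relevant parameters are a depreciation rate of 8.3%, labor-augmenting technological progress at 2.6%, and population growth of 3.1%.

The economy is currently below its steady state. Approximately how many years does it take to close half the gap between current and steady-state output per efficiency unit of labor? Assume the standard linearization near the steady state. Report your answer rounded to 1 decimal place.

Near the steady state the convergence rate is λ = (1 − α)(n + g + δ).
λ = (1 − 0.35) × 0.140 = 0.65 × 0.140 = 0.0910
Half-life = ln 2 / λ = 0.6931 / 0.0910 ≈ 7.62 years

about 7.6 years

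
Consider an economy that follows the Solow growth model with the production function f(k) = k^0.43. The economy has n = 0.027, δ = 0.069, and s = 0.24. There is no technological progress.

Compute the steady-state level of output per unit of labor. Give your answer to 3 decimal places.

Steady state requires s·f(k) = (n + δ)·k, i.e. s·k^α = (n + δ)·k.
Dividing both sides by k: k^(1−α) = s / (n + δ).
k^0.57 = 0.24 / (0.027 + 0.069) = 0.24 / 0.096 = 2.5000
k* = 2.5000^(1/0.57) ≈ 4.9905
y* = (k*)^α = 4.9905^0.43 ≈ 1.9962

y* ≈ 1.996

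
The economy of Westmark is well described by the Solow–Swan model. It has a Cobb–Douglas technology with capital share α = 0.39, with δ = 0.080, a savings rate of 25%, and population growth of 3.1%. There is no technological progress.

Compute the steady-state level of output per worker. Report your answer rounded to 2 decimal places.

Steady state requires s·f(k) = (n + δ)·k, i.e. s·k^α = (n + δ)·k.
Rearranging, k^(1−α) = s / (n + δ).
k^0.61 = 0.25 / (0.031 + 0.080) = 0.25 / 0.111 = 2.2523
k* = 2.2523^(1/0.61) ≈ 3.7851
y* = (k*)^α = 3.7851^0.39 ≈ 1.6805

y* = 1.68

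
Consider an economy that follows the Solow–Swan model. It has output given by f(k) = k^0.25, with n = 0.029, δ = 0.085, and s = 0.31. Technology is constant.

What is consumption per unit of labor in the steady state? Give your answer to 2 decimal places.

Steady state requires s·f(k) = (n + δ)·k, i.e. s·k^α = (n + δ)·k.
Dividing both sides by k: k^(1−α) = s / (n + δ).
k^0.75 = 0.31 / (0.029 + 0.085) = 0.31 / 0.114 = 2.7193
k* = 2.7193^(1/0.75) ≈ 3.7956
y* = (k*)^α = 3.7956^0.25 ≈ 1.3958
c* = (1 − s)·y* = (1 − 0.31) × 1.3958 ≈ 0.9631

c* = 0.96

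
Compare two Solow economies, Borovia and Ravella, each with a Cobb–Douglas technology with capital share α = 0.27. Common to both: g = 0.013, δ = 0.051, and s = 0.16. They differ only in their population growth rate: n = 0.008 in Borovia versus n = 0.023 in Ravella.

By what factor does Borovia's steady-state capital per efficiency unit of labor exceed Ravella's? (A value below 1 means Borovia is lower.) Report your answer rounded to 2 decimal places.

k*_B / k*_R ≈ 1.30

Steady-state k* = [s/(n + g + δ)]^(1/(1−α)), so the ratio is [ (s_B/(n + g + δ)_B) / (s_R/(n + g + δ)_R) ]^1.3699.
s_B/(n + g + δ)_B = 0.16/0.072 = 2.2222; s_R/(n + g + δ)_R = 0.16/0.087 = 1.8391.
Ratio = (2.2222/1.8391)^1.3699 = 1.2083^1.3699 ≈ 1.2959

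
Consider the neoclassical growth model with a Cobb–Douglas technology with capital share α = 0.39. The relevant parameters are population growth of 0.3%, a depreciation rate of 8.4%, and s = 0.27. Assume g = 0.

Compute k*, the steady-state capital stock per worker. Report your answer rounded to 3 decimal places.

k* ≈ 6.402

Steady state requires s·f(k) = (n + δ)·k, i.e. s·k^α = (n + δ)·k.
Rearranging, k^(1−α) = s / (n + δ).
k^0.61 = 0.27 / (0.003 + 0.084) = 0.27 / 0.087 = 3.1034
k* = 3.1034^(1/0.61) ≈ 6.4016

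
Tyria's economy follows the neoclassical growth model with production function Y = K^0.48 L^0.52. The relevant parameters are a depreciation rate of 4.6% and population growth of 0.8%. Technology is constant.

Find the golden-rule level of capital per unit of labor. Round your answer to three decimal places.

The golden rule sets f'(k) = n + δ, i.e. α·k^(α−1) = n + δ.
So k^(1−α) = α / (n + δ) = 0.48 / 0.054 = 8.8889.
k_gold = 8.8889^(1/0.52) ≈ 66.7894

k_gold ≈ 66.789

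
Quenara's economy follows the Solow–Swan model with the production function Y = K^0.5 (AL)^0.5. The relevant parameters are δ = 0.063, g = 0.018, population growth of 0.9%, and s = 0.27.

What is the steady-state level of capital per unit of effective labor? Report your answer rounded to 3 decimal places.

In steady state, investment equals break-even investment: s·k^α = (n + g + δ)·k.
Dividing both sides by k: k^(1−α) = s / (n + g + δ).
k^0.5 = 0.27 / (0.009 + 0.018 + 0.063) = 0.27 / 0.090 = 3.0000
k* = 3.0000^(1/0.5) ≈ 9.0000

k* ≈ 9.000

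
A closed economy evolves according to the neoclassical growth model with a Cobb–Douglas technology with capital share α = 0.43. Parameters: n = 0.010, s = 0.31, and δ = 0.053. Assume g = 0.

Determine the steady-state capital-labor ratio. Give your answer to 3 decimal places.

In steady state, investment equals break-even investment: s·k^α = (n + δ)·k.
Rearranging, k^(1−α) = s / (n + δ).
k^0.57 = 0.31 / (0.010 + 0.053) = 0.31 / 0.063 = 4.9206
k* = 4.9206^(1/0.57) ≈ 16.3707

k* ≈ 16.371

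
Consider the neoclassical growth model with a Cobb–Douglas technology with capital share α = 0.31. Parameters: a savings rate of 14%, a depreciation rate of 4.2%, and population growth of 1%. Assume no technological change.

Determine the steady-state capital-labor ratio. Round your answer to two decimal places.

k* = 4.20

Steady state requires s·f(k) = (n + δ)·k, i.e. s·k^α = (n + δ)·k.
Dividing both sides by k: k^(1−α) = s / (n + δ).
k^0.69 = 0.14 / (0.010 + 0.042) = 0.14 / 0.052 = 2.6923
k* = 2.6923^(1/0.69) ≈ 4.2011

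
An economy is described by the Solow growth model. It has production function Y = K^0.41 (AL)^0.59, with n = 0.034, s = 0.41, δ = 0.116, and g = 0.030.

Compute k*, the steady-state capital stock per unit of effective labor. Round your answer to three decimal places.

k* = 4.036

Steady state requires s·f(k) = (n + g + δ)·k, i.e. s·k^α = (n + g + δ)·k.
Rearranging, k^(1−α) = s / (n + g + δ).
k^0.59 = 0.41 / (0.034 + 0.030 + 0.116) = 0.41 / 0.180 = 2.2778
k* = 2.2778^(1/0.59) ≈ 4.0361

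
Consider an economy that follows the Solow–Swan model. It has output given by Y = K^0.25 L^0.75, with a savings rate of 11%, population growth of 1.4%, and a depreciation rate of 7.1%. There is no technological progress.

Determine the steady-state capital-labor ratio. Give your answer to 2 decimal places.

Steady state requires s·f(k) = (n + δ)·k, i.e. s·k^α = (n + δ)·k.
Dividing both sides by k: k^(1−α) = s / (n + δ).
k^0.75 = 0.11 / (0.014 + 0.071) = 0.11 / 0.085 = 1.2941
k* = 1.2941^(1/0.75) ≈ 1.4102

k* = 1.41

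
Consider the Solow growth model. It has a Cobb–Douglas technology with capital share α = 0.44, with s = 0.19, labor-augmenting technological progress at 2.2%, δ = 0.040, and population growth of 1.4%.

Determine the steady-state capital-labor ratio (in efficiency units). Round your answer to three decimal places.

k* ≈ 5.136

In steady state, investment equals break-even investment: s·k^α = (n + g + δ)·k.
Dividing both sides by k: k^(1−α) = s / (n + g + δ).
k^0.56 = 0.19 / (0.014 + 0.022 + 0.040) = 0.19 / 0.076 = 2.5000
k* = 2.5000^(1/0.56) ≈ 5.1358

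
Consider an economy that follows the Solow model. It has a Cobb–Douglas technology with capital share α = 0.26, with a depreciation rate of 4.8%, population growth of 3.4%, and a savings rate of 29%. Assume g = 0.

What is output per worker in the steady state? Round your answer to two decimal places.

At the steady state, Δk = 0, so s·k^α = (n + δ)·k.
Rearranging, k^(1−α) = s / (n + δ).
k^0.74 = 0.29 / (0.034 + 0.048) = 0.29 / 0.082 = 3.5366
k* = 3.5366^(1/0.74) ≈ 5.5123
y* = (k*)^α = 5.5123^0.26 ≈ 1.5586

y* ≈ 1.56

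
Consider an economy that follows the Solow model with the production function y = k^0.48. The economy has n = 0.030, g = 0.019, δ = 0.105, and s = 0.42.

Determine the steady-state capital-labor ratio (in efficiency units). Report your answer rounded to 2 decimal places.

k* ≈ 6.89

In steady state, investment equals break-even investment: s·k^α = (n + g + δ)·k.
Rearranging, k^(1−α) = s / (n + g + δ).
k^0.52 = 0.42 / (0.030 + 0.019 + 0.105) = 0.42 / 0.154 = 2.7273
k* = 2.7273^(1/0.52) ≈ 6.8857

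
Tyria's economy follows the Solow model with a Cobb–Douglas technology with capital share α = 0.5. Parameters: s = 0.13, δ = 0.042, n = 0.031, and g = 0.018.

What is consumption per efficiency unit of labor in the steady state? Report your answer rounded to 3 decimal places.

At the steady state, Δk = 0, so s·k^α = (n + g + δ)·k.
Rearranging, k^(1−α) = s / (n + g + δ).
k^0.5 = 0.13 / (0.031 + 0.018 + 0.042) = 0.13 / 0.091 = 1.4286
k* = 1.4286^(1/0.5) ≈ 2.0409
y* = (k*)^α = 2.0409^0.5 ≈ 1.4286
c* = (1 − s)·y* = (1 − 0.13) × 1.4286 ≈ 1.2429

c* = 1.243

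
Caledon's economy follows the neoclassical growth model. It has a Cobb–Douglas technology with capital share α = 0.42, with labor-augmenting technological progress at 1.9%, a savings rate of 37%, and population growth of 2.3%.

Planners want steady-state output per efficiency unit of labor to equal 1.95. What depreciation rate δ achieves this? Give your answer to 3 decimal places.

δ ≈ 0.105

At the steady state, Δk = 0, so s·k^α = (n + g + δ)·k.
Since y* = [s/(n + g + δ)]^(α/(1−α)), we have s/(n + g + δ) = (y*)^((1−α)/α) = 1.95^1.381 = 2.5150.
Therefore n + g + δ = s / 2.5150 = 0.37 / 2.5150 = 0.1471, so δ = 0.1471 − 0.042 = 0.1051.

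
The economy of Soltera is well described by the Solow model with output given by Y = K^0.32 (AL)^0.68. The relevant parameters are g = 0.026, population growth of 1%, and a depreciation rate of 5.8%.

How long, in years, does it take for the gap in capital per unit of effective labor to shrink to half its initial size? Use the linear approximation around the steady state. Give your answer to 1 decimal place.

Near the steady state the convergence rate is λ = (1 − α)(n + g + δ).
λ = (1 − 0.32) × 0.094 = 0.68 × 0.094 = 0.06392
Half-life = ln 2 / λ = 0.6931 / 0.06392 ≈ 10.84 years

half-life ≈ 10.8 years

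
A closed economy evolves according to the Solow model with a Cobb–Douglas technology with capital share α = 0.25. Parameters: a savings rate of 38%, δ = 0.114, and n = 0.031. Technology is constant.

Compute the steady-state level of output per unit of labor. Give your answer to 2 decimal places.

y* ≈ 1.38

In steady state, investment equals break-even investment: s·k^α = (n + δ)·k.
Dividing both sides by k: k^(1−α) = s / (n + δ).
k^0.75 = 0.38 / (0.031 + 0.114) = 0.38 / 0.145 = 2.6207
k* = 2.6207^(1/0.75) ≈ 3.6132
y* = (k*)^α = 3.6132^0.25 ≈ 1.3787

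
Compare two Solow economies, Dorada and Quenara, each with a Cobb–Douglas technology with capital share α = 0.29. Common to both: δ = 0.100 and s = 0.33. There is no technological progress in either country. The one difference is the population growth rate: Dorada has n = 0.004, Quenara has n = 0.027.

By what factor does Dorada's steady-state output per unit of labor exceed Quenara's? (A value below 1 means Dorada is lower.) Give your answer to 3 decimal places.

Steady-state y* = [s/(n + δ)]^(α/(1−α)), so the ratio is [ (s_D/(n + δ)_D) / (s_Q/(n + δ)_Q) ]^0.4085.
s_D/(n + δ)_D = 0.33/0.104 = 3.1731; s_Q/(n + δ)_Q = 0.33/0.127 = 2.5984.
Ratio = (3.1731/2.5984)^0.4085 = 1.2212^0.4085 ≈ 1.0851

y*_D / y*_Q ≈ 1.085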